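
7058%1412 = 1410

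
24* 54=1296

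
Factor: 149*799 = 17^1*47^1*149^1 = 119051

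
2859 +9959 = 12818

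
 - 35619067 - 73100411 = -108719478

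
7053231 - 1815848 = 5237383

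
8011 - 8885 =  - 874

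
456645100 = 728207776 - 271562676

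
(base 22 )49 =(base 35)2r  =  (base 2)1100001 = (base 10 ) 97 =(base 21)4d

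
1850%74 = 0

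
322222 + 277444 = 599666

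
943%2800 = 943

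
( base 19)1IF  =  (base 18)23G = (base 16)2ce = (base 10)718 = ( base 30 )ns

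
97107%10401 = 3498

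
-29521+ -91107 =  - 120628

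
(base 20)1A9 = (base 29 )l0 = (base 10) 609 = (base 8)1141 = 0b1001100001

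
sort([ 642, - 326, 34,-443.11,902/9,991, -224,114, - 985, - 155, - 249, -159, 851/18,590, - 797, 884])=[ - 985, - 797, - 443.11, - 326, - 249, - 224 , - 159 ,  -  155, 34 , 851/18, 902/9, 114,  590, 642, 884,  991]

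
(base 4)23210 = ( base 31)NR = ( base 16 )2e4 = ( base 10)740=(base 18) 252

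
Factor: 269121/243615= 823/745 = 5^( - 1)*149^( - 1 )*823^1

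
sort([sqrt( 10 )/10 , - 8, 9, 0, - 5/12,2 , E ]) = [ - 8, - 5/12, 0 , sqrt (10) /10, 2, E,9]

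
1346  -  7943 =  - 6597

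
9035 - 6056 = 2979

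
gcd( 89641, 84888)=1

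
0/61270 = 0 = 0.00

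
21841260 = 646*33810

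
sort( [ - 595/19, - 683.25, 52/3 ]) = [ - 683.25,-595/19, 52/3 ] 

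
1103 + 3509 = 4612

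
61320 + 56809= 118129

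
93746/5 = 93746/5 = 18749.20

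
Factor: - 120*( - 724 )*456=2^8*3^2 * 5^1*19^1 * 181^1 = 39617280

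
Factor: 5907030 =2^1*3^1*5^1*196901^1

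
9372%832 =220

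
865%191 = 101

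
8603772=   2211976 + 6391796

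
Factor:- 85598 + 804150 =2^3*89819^1 = 718552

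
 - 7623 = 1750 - 9373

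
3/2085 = 1/695 = 0.00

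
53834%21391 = 11052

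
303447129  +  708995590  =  1012442719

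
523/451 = 523/451  =  1.16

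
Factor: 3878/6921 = 2^1 * 3^ ( - 2 ) * 7^1*277^1 * 769^( - 1 ) 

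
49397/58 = 49397/58 = 851.67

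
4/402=2/201=0.01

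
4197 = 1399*3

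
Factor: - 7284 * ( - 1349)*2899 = 2^2*3^1*13^1* 19^1 *71^1*223^1* 607^1=28485910284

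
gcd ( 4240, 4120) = 40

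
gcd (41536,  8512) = 64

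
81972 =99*828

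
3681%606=45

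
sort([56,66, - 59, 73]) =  [ - 59,56, 66,73]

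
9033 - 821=8212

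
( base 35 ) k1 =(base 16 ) 2BD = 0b1010111101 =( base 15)31b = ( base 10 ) 701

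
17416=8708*2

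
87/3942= 29/1314 = 0.02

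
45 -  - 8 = 53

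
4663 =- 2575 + 7238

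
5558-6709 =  - 1151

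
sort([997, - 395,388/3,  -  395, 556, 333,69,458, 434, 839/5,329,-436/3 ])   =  [ - 395, - 395, - 436/3 , 69, 388/3, 839/5, 329,333,  434, 458,556, 997]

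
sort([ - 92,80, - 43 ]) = [ - 92, - 43, 80]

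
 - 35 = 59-94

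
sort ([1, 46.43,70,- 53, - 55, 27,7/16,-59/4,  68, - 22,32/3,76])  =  [ - 55, - 53, - 22, - 59/4,7/16, 1,32/3,27, 46.43 , 68,70,76 ] 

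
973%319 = 16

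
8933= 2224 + 6709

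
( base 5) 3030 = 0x186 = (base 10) 390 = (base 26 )F0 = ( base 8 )606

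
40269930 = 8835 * 4558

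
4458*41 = 182778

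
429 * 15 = 6435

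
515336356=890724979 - 375388623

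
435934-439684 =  - 3750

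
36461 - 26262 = 10199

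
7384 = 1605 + 5779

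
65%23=19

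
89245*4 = 356980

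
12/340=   3/85=   0.04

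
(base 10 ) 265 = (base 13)175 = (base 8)411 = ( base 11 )221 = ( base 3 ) 100211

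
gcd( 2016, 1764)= 252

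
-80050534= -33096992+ - 46953542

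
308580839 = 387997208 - 79416369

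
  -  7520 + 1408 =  - 6112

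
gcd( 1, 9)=1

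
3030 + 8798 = 11828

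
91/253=91/253 = 0.36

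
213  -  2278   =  -2065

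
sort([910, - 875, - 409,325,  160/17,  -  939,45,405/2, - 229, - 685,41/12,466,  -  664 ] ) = [ - 939, - 875, - 685, - 664, - 409, - 229, 41/12,160/17,45, 405/2, 325, 466,910 ] 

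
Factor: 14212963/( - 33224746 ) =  - 2^( - 1)*31^( - 1) * 53^( - 1) * 10111^(  -  1) *14212963^1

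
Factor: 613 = 613^1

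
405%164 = 77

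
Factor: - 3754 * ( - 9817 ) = 36853018 = 2^1 * 1877^1*9817^1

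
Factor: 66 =2^1 * 3^1* 11^1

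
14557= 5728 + 8829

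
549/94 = 549/94 = 5.84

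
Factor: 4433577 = 3^1*601^1*2459^1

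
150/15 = 10 = 10.00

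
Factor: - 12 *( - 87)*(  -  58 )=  - 2^3*3^2*29^2  =  - 60552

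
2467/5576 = 2467/5576 = 0.44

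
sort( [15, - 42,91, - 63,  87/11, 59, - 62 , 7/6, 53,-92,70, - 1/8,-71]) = [ - 92 , - 71,-63,- 62,-42,-1/8,7/6,87/11,15,53,59,  70 , 91]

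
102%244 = 102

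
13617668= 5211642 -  - 8406026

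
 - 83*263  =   - 21829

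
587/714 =587/714 = 0.82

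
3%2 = 1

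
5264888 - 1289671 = 3975217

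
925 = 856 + 69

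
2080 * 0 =0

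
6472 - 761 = 5711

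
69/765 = 23/255 = 0.09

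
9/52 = 9/52  =  0.17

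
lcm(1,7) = 7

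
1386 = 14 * 99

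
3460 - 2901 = 559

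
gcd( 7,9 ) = 1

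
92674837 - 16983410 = 75691427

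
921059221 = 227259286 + 693799935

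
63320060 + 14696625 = 78016685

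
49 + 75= 124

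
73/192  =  73/192=0.38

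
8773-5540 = 3233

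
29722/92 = 323 + 3/46= 323.07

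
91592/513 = 178 + 278/513 = 178.54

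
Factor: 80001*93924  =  2^2*3^5  *2609^1*2963^1 = 7514013924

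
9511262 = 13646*697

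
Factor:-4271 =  - 4271^1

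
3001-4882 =  -  1881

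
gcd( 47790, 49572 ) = 162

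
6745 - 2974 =3771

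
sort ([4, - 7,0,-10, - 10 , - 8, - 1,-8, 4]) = [ - 10, - 10,-8, -8,-7, -1, 0, 4,4]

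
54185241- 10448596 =43736645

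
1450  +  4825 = 6275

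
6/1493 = 6/1493 = 0.00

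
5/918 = 5/918 = 0.01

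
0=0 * 529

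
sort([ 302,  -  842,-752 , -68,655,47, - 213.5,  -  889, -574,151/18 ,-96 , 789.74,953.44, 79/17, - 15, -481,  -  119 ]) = [  -  889, - 842,  -  752, - 574, - 481,-213.5, - 119 , - 96,-68,- 15,  79/17, 151/18,  47,302, 655,789.74,953.44 ]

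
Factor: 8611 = 79^1*109^1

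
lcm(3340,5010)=10020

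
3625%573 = 187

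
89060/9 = 89060/9 = 9895.56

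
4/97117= 4/97117 = 0.00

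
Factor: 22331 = 137^1*163^1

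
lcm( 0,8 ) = 0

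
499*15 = 7485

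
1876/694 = 938/347 = 2.70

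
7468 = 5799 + 1669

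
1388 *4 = 5552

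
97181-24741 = 72440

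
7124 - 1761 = 5363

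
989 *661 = 653729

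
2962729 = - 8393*( - 353 )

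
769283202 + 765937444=1535220646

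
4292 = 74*58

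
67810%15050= 7610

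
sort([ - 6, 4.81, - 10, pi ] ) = [ - 10,-6, pi , 4.81 ] 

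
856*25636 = 21944416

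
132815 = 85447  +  47368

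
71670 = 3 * 23890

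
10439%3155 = 974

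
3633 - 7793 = -4160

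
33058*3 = 99174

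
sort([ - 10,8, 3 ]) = [ - 10, 3 , 8 ]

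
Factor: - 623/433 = -7^1*89^1*433^ (  -  1)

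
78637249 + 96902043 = 175539292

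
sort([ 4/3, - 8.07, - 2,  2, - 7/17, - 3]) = [ - 8.07, - 3, - 2, - 7/17 , 4/3,2]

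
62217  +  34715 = 96932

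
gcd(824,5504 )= 8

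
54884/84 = 13721/21  =  653.38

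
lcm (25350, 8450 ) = 25350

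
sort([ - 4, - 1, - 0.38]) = [ - 4, - 1, -0.38]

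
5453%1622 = 587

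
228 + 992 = 1220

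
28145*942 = 26512590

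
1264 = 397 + 867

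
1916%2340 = 1916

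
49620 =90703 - 41083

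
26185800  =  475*55128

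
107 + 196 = 303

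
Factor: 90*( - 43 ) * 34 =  - 131580 = - 2^2*3^2*5^1*17^1*43^1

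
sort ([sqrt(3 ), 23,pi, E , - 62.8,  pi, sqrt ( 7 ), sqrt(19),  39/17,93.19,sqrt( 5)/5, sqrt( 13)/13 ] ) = [-62.8, sqrt(13) /13, sqrt ( 5)/5, sqrt(3), 39/17, sqrt( 7), E, pi,  pi , sqrt( 19), 23, 93.19 ]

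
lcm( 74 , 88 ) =3256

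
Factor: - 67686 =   -  2^1*3^1*29^1*389^1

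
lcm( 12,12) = 12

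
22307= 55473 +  - 33166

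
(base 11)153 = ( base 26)6n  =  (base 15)be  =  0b10110011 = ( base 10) 179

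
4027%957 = 199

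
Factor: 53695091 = 1259^1*42649^1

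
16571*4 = 66284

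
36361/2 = 36361/2 = 18180.50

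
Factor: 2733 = 3^1*911^1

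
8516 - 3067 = 5449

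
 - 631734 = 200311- 832045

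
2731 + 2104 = 4835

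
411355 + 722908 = 1134263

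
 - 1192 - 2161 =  - 3353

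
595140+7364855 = 7959995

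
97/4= 24+1/4 =24.25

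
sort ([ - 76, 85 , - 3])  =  [  -  76, - 3, 85]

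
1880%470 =0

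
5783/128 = 5783/128 =45.18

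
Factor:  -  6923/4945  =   - 7/5 = - 5^( - 1) * 7^1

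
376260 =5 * 75252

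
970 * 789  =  765330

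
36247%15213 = 5821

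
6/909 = 2/303 = 0.01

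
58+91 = 149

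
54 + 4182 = 4236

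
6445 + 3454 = 9899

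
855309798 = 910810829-55501031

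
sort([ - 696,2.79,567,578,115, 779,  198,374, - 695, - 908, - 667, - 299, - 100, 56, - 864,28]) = [ - 908, - 864, - 696, - 695, - 667 ,- 299, - 100, 2.79, 28,56,115, 198,374,567, 578,779 ] 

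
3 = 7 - 4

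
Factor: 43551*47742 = 2^1 * 3^4*73^1*109^1*1613^1 = 2079211842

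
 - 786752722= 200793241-987545963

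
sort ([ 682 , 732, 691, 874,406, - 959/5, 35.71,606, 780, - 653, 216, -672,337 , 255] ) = [ - 672,-653, - 959/5,35.71, 216,255,337, 406,606,682,691,732, 780,  874]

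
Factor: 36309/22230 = 49/30 = 2^( - 1 )*3^(  -  1) * 5^(- 1) * 7^2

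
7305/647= 7305/647=11.29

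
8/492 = 2/123 = 0.02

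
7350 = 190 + 7160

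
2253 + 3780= 6033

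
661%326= 9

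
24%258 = 24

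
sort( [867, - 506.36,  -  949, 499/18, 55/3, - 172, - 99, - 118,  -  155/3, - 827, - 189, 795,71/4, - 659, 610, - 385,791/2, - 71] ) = [ - 949,  -  827, - 659, - 506.36, - 385, - 189, - 172, - 118, - 99, - 71, - 155/3 , 71/4, 55/3, 499/18, 791/2, 610,795, 867]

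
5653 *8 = 45224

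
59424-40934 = 18490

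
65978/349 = 189 + 17/349 = 189.05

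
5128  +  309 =5437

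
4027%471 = 259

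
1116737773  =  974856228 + 141881545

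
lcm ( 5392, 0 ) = 0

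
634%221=192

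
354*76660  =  27137640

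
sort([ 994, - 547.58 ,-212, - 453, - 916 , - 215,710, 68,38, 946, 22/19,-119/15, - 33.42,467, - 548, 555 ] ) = [  -  916,-548, - 547.58 ,- 453, - 215, - 212 , - 33.42,-119/15 , 22/19,  38,68, 467,555, 710,946, 994 ]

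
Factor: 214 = 2^1*107^1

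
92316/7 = 13188  =  13188.00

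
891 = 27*33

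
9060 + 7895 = 16955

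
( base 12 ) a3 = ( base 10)123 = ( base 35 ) 3i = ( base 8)173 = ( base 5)443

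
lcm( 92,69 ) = 276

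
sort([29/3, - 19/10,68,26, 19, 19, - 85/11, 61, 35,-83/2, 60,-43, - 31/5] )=[ - 43, - 83/2, - 85/11, - 31/5,  -  19/10 , 29/3, 19,19,26, 35, 60,  61, 68] 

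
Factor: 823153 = 823153^1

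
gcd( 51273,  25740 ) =9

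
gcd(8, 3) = 1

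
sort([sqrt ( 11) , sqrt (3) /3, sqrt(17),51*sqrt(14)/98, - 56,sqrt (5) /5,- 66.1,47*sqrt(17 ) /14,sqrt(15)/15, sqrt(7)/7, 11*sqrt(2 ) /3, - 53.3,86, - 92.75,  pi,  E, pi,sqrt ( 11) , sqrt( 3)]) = [ - 92.75, - 66.1 ,-56 ,  -  53.3,sqrt ( 15)/15, sqrt ( 7 )/7,sqrt (5)/5, sqrt(3)/3, sqrt (3), 51*sqrt( 14 ) /98, E,pi,pi,sqrt (11),sqrt( 11), sqrt( 17 ), 11*sqrt ( 2)/3, 47*sqrt( 17) /14, 86] 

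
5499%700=599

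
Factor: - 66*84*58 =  - 2^4 * 3^2*7^1*11^1*29^1 = - 321552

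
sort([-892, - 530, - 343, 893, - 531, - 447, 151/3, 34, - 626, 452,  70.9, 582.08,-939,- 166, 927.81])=[-939, - 892,-626, - 531,- 530, - 447, - 343, - 166,34,151/3, 70.9, 452, 582.08,893, 927.81]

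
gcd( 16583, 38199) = 7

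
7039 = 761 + 6278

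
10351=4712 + 5639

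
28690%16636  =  12054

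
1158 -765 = 393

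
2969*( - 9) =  - 26721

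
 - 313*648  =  - 202824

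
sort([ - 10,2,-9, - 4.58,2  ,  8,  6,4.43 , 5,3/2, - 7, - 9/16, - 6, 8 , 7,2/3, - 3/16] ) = [ - 10, - 9, - 7,  -  6,-4.58,- 9/16 , - 3/16, 2/3, 3/2,  2 , 2,4.43,  5,6, 7,8,8] 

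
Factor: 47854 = 2^1*71^1 * 337^1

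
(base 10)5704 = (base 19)FF4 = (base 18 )hag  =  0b1011001001000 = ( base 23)ai0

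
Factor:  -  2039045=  - 5^1*193^1*2113^1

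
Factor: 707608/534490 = 748/565 = 2^2*  5^(- 1)*11^1*17^1*113^( - 1 )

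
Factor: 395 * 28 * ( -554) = - 6127240 = - 2^3*5^1*7^1*79^1*277^1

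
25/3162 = 25/3162 = 0.01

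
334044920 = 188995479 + 145049441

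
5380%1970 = 1440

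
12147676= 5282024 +6865652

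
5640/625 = 1128/125 = 9.02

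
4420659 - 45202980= - 40782321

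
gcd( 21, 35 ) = 7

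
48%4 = 0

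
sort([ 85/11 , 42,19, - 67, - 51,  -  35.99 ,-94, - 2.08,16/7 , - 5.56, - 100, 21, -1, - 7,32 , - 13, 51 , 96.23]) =[ -100, - 94, - 67 , - 51, - 35.99,-13,-7,-5.56, - 2.08, - 1  ,  16/7,  85/11,  19, 21,32, 42,  51, 96.23]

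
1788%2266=1788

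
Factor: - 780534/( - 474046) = 927/563= 3^2 * 103^1 * 563^( - 1)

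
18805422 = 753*24974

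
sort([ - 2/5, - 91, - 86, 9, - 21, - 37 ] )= [ - 91,-86, - 37, - 21,  -  2/5,9] 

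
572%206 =160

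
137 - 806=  - 669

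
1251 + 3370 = 4621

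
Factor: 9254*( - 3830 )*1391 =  - 2^2 * 5^1  *  7^1*13^1*107^1 * 383^1*  661^1 = - 49300962620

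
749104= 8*93638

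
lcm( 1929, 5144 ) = 15432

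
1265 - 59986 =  - 58721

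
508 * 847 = 430276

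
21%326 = 21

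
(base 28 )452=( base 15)e88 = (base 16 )cce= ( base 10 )3278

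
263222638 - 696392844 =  - 433170206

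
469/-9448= - 469/9448 = - 0.05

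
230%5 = 0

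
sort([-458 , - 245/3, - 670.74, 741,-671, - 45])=[ - 671, - 670.74,  -  458,-245/3,-45,741]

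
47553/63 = 15851/21 = 754.81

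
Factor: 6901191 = 3^2*11^1*69709^1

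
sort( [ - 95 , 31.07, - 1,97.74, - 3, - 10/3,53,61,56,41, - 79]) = [ - 95, - 79, - 10/3, - 3, - 1, 31.07,41,53, 56,61, 97.74 ]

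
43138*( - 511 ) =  - 22043518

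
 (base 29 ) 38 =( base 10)95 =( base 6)235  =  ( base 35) 2p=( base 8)137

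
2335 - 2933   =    -  598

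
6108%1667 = 1107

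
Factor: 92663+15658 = 108321 = 3^1*36107^1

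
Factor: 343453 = 11^1 *31223^1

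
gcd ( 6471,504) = 9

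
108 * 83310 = 8997480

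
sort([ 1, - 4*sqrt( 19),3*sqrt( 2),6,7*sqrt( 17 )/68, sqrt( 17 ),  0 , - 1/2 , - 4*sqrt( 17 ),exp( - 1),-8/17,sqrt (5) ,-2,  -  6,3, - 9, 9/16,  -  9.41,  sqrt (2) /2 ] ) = [ - 4*sqrt( 19), - 4*sqrt(17), - 9.41, - 9, - 6, - 2,-1/2,-8/17,0 , exp (-1),7*sqrt(17)/68,9/16,  sqrt(2)/2, 1,  sqrt(5),3,sqrt( 17),3*sqrt ( 2 ),  6] 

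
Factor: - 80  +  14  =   - 66 = -2^1 * 3^1*11^1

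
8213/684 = 12 + 5/684=   12.01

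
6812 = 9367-2555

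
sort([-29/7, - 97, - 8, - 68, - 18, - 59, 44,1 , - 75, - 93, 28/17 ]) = [-97, - 93, -75, - 68,-59, - 18, - 8, - 29/7, 1, 28/17, 44 ] 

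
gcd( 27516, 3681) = 3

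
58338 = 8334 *7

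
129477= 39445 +90032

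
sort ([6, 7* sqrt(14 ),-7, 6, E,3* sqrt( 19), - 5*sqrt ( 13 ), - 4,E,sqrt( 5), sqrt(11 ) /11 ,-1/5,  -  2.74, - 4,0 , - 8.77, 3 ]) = [ -5*sqrt(13), - 8.77,- 7 ,-4, - 4, - 2.74, - 1/5, 0 , sqrt(  11 )/11,sqrt(5), E,E,  3,6,6,3*sqrt ( 19 ), 7*sqrt (14) ] 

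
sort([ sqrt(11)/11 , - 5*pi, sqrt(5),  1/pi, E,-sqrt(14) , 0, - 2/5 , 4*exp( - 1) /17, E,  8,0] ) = [ - 5*pi, - sqrt (14), - 2/5, 0,0 , 4*exp( - 1)/17,sqrt(11)/11 , 1/pi,  sqrt(5), E,E, 8]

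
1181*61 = 72041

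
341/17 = 341/17  =  20.06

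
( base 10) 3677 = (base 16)E5D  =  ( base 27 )515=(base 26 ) 5bb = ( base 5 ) 104202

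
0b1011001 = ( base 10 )89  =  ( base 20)49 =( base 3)10022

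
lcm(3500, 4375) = 17500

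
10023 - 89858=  - 79835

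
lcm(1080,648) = 3240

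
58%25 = 8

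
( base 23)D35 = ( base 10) 6951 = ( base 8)15447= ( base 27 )9ec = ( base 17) 170F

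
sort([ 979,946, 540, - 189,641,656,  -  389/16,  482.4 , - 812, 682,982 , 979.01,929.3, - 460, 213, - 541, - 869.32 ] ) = [  -  869.32, - 812, - 541, - 460, - 189, - 389/16  ,  213, 482.4, 540, 641,656,682,929.3, 946, 979, 979.01 , 982] 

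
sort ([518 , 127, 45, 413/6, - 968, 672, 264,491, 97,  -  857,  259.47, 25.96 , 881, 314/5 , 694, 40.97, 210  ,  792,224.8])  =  [ - 968  , - 857, 25.96,40.97, 45, 314/5, 413/6, 97, 127, 210, 224.8,259.47, 264, 491, 518, 672, 694, 792,881 ]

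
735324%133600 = 67324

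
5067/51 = 1689/17 = 99.35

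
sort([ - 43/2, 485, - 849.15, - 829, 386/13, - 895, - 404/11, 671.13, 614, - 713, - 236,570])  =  [ - 895, -849.15, - 829, - 713, - 236,-404/11, - 43/2, 386/13, 485, 570,614, 671.13] 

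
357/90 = 119/30= 3.97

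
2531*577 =1460387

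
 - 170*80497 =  - 13684490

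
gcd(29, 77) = 1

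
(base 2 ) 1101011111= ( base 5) 11423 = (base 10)863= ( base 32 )qv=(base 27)14q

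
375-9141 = - 8766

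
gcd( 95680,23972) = 52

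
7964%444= 416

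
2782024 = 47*59192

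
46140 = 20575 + 25565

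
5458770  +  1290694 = 6749464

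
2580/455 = 516/91 = 5.67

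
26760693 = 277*96609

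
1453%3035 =1453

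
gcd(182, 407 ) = 1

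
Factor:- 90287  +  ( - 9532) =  - 99819 =-3^3 * 3697^1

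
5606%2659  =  288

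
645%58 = 7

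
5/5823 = 5/5823 = 0.00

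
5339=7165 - 1826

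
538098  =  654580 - 116482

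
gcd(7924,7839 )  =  1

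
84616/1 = 84616 = 84616.00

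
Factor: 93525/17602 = 2^(-1 )*3^1*5^2*13^( - 1)*29^1*43^1*677^( - 1) 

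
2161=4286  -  2125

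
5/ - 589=-1 + 584/589= - 0.01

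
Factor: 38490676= 2^2*7^2*43^1*4567^1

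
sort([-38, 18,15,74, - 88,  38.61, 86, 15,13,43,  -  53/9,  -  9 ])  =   [ - 88, - 38, - 9, - 53/9,13,15, 15, 18,38.61,43 , 74, 86]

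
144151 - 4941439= -4797288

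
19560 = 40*489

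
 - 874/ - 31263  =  874/31263  =  0.03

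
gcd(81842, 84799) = 1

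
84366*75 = 6327450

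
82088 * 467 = 38335096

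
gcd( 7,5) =1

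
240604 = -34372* (-7 )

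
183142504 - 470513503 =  - 287370999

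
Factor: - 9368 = -2^3 * 1171^1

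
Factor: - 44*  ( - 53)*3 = 2^2*3^1*11^1*53^1=6996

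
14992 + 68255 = 83247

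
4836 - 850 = 3986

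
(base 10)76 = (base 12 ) 64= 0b1001100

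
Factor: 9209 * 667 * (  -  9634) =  - 2^1 *23^1* 29^1 * 4817^1*9209^1 = -  59175910502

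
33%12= 9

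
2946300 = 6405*460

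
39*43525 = 1697475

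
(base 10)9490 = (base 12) 55AA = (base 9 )14014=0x2512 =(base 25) F4F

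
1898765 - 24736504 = - 22837739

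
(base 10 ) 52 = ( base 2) 110100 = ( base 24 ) 24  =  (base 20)2c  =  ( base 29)1N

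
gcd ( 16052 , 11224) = 4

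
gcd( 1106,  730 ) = 2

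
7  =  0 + 7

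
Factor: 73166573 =73166573^1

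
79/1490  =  79/1490 = 0.05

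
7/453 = 7/453 = 0.02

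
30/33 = 10/11 =0.91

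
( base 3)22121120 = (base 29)7DF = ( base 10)6279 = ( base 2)1100010000111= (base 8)14207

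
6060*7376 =44698560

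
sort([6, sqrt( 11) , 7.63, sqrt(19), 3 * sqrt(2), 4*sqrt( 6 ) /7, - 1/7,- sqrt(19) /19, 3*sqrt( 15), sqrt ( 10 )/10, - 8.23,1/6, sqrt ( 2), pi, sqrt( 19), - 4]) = [ - 8.23 , - 4, - sqrt( 19) /19, - 1/7,1/6, sqrt(10)/10, 4*sqrt( 6) /7, sqrt( 2 ) , pi, sqrt( 11)  ,  3*sqrt (2 ), sqrt(19), sqrt( 19 ), 6,7.63 , 3 *sqrt( 15 )] 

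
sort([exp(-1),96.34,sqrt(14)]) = [ exp( - 1), sqrt( 14 ),96.34]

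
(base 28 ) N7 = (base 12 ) 463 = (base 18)203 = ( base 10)651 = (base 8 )1213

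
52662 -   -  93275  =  145937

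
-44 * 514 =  - 22616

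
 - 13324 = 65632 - 78956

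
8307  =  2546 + 5761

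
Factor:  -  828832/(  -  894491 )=2^5*13^( -1) * 59^1 *83^( - 1)*439^1*829^( - 1)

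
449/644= 449/644 = 0.70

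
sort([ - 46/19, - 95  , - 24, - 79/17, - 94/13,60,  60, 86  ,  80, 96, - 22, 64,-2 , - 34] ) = [ - 95, - 34, - 24 , - 22,- 94/13, - 79/17, - 46/19, - 2,  60,60,64,80,86, 96]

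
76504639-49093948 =27410691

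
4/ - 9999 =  - 1 + 9995/9999 =- 0.00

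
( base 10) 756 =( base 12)530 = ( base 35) LL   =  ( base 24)17c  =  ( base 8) 1364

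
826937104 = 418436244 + 408500860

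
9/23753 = 9/23753 = 0.00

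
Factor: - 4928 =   -  2^6*7^1*11^1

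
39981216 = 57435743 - 17454527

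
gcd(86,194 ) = 2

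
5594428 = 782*7154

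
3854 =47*82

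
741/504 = 1 + 79/168 = 1.47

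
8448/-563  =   - 16 + 560/563  =  - 15.01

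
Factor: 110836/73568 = 229/152 = 2^( -3 )*19^( - 1 )*229^1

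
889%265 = 94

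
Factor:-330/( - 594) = 5/9 = 3^(-2 ) * 5^1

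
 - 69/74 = - 69/74 = - 0.93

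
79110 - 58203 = 20907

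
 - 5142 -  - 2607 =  - 2535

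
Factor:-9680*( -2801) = 27113680 = 2^4*5^1*11^2*2801^1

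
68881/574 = 120 + 1/574= 120.00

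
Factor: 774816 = 2^5 * 3^1 * 7^1 *1153^1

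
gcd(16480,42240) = 160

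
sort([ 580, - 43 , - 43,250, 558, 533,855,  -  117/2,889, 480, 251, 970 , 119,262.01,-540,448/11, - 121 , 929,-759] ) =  [ -759,-540,-121 ,-117/2,-43,-43,448/11, 119, 250, 251, 262.01, 480, 533, 558, 580, 855,889,929, 970]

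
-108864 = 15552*( - 7 ) 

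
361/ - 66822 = -1 + 66461/66822 = - 0.01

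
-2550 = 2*( - 1275) 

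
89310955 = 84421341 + 4889614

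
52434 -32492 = 19942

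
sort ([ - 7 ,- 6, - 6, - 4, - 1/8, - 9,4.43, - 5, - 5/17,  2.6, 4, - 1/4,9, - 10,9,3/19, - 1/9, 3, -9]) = [  -  10, - 9, - 9, - 7, - 6, - 6, - 5 , - 4,  -  5/17 ,- 1/4, - 1/8, - 1/9,3/19,2.6, 3, 4, 4.43,9,9 ]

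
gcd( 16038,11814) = 66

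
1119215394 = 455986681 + 663228713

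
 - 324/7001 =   -  1 + 6677/7001 = -0.05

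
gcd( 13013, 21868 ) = 77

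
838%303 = 232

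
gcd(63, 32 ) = 1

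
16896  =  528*32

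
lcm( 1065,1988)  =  29820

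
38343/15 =12781/5 = 2556.20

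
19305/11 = 1755 =1755.00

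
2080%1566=514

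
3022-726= 2296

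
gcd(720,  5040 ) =720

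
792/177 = 264/59 = 4.47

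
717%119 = 3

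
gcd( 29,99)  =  1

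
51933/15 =17311/5 = 3462.20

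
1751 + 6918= 8669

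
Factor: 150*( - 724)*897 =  - 2^3*3^2*5^2* 13^1*23^1 * 181^1 = -97414200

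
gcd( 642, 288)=6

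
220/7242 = 110/3621 = 0.03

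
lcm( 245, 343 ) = 1715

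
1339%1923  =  1339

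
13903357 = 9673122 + 4230235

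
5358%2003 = 1352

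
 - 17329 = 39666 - 56995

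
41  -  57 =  - 16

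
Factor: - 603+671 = 2^2 * 17^1 = 68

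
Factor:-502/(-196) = 2^( - 1 )*7^(  -  2)*251^1 = 251/98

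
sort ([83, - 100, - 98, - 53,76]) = [-100,  -  98, - 53, 76, 83] 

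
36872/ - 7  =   - 36872/7 = - 5267.43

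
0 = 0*20365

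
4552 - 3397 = 1155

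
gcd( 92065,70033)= 1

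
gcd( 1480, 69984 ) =8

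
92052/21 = 4383+3/7 = 4383.43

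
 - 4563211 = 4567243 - 9130454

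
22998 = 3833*6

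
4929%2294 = 341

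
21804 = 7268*3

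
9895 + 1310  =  11205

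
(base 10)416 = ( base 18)152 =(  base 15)1cb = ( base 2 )110100000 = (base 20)10G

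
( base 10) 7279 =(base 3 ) 100222121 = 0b1110001101111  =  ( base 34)6A3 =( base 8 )16157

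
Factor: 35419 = 35419^1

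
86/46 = 1+20/23 = 1.87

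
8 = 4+4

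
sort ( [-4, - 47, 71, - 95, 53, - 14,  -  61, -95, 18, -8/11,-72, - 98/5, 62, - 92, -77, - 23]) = [ - 95, - 95, - 92,  -  77, - 72, - 61,-47,- 23, - 98/5, - 14, - 4, - 8/11, 18,53, 62, 71]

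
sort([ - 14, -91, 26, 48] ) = [ - 91, - 14 , 26,48]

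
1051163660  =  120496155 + 930667505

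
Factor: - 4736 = - 2^7*37^1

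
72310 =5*14462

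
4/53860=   1/13465=0.00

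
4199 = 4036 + 163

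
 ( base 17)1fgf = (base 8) 22477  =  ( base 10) 9535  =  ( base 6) 112051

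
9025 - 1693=7332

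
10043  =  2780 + 7263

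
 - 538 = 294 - 832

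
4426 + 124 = 4550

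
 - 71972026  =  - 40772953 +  - 31199073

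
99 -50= 49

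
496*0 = 0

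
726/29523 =242/9841 = 0.02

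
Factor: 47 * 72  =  2^3*3^2*47^1 = 3384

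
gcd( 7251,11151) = 3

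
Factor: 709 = 709^1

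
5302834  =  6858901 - 1556067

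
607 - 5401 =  - 4794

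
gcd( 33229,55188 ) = 7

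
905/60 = 181/12 = 15.08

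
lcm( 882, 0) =0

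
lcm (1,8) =8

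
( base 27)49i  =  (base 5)100202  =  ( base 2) 110001101001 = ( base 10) 3177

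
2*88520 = 177040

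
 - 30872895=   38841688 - 69714583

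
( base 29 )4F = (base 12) ab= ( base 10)131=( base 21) 65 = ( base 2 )10000011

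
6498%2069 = 291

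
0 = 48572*0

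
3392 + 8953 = 12345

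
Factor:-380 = - 2^2 * 5^1*19^1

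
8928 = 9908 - 980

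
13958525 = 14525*961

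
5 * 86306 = 431530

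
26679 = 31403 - 4724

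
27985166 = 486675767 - 458690601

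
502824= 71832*7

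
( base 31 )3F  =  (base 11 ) 99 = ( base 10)108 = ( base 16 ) 6C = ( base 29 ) 3L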